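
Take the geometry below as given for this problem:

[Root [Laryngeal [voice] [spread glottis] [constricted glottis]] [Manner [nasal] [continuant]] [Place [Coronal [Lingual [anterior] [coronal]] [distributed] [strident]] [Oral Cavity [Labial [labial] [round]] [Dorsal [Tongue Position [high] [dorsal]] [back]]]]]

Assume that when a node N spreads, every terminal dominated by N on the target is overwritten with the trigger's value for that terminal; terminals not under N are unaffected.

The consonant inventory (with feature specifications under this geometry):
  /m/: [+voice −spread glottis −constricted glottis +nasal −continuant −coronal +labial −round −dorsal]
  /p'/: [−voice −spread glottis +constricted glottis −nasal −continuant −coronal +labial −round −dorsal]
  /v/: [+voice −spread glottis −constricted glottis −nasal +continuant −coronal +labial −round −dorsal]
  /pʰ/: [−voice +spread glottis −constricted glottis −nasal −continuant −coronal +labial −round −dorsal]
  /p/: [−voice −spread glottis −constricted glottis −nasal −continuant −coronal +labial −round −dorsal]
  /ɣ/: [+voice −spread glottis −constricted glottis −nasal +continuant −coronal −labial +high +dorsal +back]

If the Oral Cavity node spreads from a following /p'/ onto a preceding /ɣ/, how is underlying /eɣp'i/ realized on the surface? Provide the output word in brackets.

[evp'i]

Terminals under Oral Cavity in this geometry: [labial], [round], [high], [dorsal], [back].
After delinking /ɣ/'s Oral Cavity and linking /p'/'s, the affected terminals become [+labial], [−round], [−dorsal]; [voice], [spread glottis], [constricted glottis], … (outside Oral Cavity) are retained from /ɣ/.
The resulting bundle matches /v/ in the inventory; substituting it for /ɣ/ gives [evp'i].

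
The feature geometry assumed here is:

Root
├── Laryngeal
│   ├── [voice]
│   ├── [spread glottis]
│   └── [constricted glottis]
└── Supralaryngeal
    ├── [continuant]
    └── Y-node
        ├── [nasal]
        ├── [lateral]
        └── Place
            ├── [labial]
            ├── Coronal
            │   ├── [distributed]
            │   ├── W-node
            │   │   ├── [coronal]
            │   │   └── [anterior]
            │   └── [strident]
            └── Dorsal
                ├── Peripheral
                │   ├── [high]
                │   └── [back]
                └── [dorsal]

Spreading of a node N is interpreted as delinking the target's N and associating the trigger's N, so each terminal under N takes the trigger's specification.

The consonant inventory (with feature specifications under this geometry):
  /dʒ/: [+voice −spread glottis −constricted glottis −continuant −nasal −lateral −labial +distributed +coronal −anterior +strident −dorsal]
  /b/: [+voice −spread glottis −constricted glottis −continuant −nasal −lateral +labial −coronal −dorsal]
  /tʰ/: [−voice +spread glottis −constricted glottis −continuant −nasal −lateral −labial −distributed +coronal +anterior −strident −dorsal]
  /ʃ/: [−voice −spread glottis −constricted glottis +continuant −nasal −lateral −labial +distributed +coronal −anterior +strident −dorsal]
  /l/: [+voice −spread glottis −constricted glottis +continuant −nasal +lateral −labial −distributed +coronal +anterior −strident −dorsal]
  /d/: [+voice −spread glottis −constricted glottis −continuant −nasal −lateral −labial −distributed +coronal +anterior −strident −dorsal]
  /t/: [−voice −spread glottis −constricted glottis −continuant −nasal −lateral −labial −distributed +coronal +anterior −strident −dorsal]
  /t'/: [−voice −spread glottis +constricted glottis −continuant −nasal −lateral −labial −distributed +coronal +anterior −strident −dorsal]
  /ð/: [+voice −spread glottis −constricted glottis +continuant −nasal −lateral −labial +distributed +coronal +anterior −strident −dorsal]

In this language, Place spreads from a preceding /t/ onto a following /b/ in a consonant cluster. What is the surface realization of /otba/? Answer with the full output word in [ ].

[otda]

Terminals under Place in this geometry: [labial], [distributed], [coronal], [anterior], [strident], [high], [back], [dorsal].
After delinking /b/'s Place and linking /t/'s, the affected terminals become [−labial], [−distributed], [+coronal], [+anterior], [−strident], [−dorsal]; [voice], [spread glottis], [constricted glottis], … (outside Place) are retained from /b/.
Among the inventory, only /d/ has exactly this specification, giving the surface form [otda].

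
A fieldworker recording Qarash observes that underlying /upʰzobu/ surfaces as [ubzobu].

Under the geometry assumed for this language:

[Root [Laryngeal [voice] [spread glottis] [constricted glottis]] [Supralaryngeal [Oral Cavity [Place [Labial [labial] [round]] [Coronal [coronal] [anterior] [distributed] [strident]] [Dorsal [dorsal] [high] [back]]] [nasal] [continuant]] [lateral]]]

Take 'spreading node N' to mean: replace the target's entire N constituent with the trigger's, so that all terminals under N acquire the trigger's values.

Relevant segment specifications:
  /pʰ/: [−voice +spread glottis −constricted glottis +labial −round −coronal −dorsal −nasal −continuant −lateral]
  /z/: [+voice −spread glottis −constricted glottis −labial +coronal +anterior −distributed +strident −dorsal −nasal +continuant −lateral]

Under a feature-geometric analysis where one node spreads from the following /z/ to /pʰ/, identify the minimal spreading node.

Laryngeal

The alternation /pʰ/ → [b] changes [voice], [spread glottis] and nothing else.
Tracing each changed feature up the tree, the paths first meet at Laryngeal; any lower node misses at least one of them.
Spreading Laryngeal from /z/ overwrites each of those terminals with /z/'s values, yielding exactly [b].
Since [continuant], [coronal] are preserved even though /z/ disagrees there, no node above Laryngeal spread.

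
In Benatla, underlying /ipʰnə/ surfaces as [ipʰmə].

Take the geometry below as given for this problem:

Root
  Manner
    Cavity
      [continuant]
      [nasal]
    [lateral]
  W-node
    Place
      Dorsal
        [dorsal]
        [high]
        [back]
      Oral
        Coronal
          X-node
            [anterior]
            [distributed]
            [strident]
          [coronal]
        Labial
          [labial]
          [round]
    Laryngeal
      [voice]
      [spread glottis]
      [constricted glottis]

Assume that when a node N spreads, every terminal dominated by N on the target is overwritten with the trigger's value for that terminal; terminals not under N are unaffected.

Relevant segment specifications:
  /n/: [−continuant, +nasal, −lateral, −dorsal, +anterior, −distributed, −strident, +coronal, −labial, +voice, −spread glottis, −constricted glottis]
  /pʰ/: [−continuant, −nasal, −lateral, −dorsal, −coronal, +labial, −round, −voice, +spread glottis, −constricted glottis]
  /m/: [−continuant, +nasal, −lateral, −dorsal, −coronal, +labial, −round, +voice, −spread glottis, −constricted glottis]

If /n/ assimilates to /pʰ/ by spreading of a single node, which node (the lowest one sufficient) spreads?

Oral

Feature comparison: [labial], [round], [coronal], [anterior], [distributed], [strident] differ between /n/ and [m]; the remaining terminals match.
Tracing each changed feature up the tree, the paths first meet at Oral; any lower node misses at least one of them.
Delinking /n/'s Oral and associating /pʰ/'s Oral gives precisely the feature bundle of [m].
[voice], [nasal] stay as in /n/ although /pʰ/ differs there, so no node dominating them spread; among the remaining candidates Oral is the lowest that derives the output.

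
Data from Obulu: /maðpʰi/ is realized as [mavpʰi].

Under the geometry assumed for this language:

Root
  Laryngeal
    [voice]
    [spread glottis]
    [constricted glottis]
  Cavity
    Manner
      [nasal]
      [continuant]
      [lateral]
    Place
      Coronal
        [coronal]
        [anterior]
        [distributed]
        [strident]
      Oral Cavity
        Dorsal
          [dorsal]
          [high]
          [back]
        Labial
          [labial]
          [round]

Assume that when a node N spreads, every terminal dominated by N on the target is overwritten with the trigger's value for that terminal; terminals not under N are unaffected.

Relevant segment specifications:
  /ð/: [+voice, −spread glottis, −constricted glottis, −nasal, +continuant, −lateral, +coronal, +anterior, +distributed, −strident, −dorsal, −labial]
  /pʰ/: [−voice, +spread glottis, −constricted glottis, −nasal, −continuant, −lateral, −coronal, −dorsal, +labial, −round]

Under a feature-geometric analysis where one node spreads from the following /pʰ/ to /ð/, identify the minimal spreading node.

Feature comparison: [labial], [round], [coronal], [anterior], [distributed], [strident] differ between /ð/ and [v]; the remaining terminals match.
Tracing each changed feature up the tree, the paths first meet at Place; any lower node misses at least one of them.
Delinking /ð/'s Place and associating /pʰ/'s Place gives precisely the feature bundle of [v].
[continuant] — on which /pʰ/ differs from /ð/ — is unchanged, so neither Cavity nor anything higher can have spread; the constituent is no larger than Place.

Place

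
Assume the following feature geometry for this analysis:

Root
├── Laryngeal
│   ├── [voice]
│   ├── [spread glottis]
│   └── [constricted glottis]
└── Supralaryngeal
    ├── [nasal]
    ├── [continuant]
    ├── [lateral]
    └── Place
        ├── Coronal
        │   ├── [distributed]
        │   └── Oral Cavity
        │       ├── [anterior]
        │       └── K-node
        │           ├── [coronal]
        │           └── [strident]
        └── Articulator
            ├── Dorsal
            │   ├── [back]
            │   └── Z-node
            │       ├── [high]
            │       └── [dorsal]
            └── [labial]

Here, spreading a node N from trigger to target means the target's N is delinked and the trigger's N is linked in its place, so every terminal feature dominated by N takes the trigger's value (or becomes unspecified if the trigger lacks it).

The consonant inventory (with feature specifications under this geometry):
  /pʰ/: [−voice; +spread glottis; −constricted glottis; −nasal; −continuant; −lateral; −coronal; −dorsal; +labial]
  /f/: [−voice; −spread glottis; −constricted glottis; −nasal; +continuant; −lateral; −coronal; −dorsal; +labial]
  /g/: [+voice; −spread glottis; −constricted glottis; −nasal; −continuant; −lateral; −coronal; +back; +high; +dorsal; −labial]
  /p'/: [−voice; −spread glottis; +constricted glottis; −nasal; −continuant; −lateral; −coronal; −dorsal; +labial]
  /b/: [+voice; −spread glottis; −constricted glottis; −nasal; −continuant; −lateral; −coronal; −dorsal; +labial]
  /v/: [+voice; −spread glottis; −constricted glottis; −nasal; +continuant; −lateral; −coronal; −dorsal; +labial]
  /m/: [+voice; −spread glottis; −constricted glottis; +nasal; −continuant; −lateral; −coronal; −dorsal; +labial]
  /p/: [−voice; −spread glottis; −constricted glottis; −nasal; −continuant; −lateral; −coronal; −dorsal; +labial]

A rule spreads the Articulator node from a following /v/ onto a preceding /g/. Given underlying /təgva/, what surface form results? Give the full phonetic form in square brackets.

Terminals under Articulator in this geometry: [back], [high], [dorsal], [labial].
Spreading Articulator from /v/ onto /g/ replaces those values with /v/'s: [−dorsal], [+labial]. Features outside Articulator ([voice], [spread glottis], [constricted glottis], …) stay as in /g/.
The resulting bundle matches /b/ in the inventory; substituting it for /g/ gives [təbva].

[təbva]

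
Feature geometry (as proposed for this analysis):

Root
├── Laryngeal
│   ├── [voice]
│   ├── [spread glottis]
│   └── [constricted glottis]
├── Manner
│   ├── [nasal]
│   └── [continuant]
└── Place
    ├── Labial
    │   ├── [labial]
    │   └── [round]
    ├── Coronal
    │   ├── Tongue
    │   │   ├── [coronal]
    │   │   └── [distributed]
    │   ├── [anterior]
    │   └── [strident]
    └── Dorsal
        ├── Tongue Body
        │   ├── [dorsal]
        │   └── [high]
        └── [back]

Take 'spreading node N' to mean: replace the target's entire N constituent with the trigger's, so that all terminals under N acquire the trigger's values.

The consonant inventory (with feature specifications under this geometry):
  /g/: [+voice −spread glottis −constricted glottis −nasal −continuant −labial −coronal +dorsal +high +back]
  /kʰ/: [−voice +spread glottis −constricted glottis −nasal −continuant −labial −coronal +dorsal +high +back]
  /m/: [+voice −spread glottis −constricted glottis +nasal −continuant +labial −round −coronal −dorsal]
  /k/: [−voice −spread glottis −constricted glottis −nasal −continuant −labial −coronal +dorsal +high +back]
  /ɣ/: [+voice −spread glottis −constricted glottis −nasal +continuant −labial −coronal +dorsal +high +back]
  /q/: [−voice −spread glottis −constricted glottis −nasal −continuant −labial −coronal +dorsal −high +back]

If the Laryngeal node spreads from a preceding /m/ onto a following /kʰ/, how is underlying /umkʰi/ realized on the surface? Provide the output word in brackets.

The Laryngeal node dominates the terminals [voice], [spread glottis], [constricted glottis].
After delinking /kʰ/'s Laryngeal and linking /m/'s, the affected terminals become [+voice], [−spread glottis], [−constricted glottis]; [nasal], [continuant], [labial], … (outside Laryngeal) are retained from /kʰ/.
The resulting bundle matches /g/ in the inventory; substituting it for /kʰ/ gives [umgi].

[umgi]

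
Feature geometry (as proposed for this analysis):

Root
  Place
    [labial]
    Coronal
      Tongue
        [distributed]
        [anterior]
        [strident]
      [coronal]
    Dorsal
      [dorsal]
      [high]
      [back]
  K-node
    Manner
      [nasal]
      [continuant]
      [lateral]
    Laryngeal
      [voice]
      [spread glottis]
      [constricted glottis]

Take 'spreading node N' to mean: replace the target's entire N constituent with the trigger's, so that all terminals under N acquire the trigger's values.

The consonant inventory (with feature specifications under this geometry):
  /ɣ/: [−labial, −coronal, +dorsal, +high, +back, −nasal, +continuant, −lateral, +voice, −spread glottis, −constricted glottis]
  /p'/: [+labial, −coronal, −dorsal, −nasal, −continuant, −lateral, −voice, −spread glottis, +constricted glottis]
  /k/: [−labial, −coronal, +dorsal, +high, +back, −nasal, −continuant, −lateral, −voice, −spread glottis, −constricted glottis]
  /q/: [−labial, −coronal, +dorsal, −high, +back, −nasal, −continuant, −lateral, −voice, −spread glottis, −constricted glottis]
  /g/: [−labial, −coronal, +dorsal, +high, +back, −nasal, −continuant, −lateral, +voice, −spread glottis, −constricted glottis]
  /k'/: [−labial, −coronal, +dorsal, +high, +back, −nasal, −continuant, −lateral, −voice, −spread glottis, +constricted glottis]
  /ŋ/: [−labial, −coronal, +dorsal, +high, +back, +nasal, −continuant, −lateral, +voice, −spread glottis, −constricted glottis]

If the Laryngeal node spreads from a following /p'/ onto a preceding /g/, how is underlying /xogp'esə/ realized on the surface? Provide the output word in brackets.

The Laryngeal node dominates the terminals [voice], [spread glottis], [constricted glottis].
After delinking /g/'s Laryngeal and linking /p'/'s, the affected terminals become [−voice], [−spread glottis], [+constricted glottis]; [labial], [coronal], [dorsal], … (outside Laryngeal) are retained from /g/.
The resulting bundle matches /k'/ in the inventory; substituting it for /g/ gives [xok'p'esə].

[xok'p'esə]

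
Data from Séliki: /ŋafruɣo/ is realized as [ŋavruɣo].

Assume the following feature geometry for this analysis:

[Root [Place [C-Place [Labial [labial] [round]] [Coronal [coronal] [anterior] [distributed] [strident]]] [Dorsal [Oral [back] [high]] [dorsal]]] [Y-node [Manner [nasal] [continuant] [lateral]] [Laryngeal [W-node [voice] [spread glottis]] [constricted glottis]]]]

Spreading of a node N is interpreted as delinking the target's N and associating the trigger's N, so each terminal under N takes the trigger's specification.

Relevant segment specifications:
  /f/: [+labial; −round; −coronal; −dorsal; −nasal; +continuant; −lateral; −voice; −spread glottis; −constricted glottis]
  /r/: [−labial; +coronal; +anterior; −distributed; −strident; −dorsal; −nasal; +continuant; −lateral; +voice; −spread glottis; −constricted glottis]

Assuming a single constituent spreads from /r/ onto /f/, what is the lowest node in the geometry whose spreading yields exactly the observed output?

Feature comparison: [voice] differs between /f/ and [v]; the remaining terminals match.
With a single altered terminal, the smallest constituent that could spread is that terminal — [voice].
Features on which the two segments disagree outside [voice], such as [coronal], [labial], are unchanged — nothing dominating them spread, and [voice] is the minimal sufficient constituent.

[voice]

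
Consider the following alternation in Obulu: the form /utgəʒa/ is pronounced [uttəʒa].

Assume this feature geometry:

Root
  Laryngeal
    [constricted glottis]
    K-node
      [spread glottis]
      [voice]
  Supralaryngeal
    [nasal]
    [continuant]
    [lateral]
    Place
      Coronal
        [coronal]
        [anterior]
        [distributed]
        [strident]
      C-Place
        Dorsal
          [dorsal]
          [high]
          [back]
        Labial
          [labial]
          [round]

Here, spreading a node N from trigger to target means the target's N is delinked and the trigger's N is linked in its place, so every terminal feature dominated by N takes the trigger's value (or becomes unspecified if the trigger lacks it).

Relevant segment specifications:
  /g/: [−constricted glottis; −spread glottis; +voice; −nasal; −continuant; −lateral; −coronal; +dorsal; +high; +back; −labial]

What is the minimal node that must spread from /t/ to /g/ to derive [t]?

Root

Comparing /g/ with its surface form [t], the features that change are [voice], [coronal], [anterior], [distributed], [strident], [dorsal], [high], [back].
Tracing each changed feature up the tree, the paths first meet at Root; any lower node misses at least one of them.
Spreading Root from /t/ overwrites each of those terminals with /t/'s values, yielding exactly [t].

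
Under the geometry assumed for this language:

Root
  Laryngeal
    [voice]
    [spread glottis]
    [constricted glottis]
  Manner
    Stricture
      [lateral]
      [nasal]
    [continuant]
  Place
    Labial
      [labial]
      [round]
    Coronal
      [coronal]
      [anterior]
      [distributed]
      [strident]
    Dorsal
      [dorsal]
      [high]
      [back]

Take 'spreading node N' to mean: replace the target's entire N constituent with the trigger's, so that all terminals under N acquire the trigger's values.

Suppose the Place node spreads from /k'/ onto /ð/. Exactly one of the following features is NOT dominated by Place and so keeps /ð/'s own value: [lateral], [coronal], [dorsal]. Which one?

[lateral]

Place dominates exactly [labial], [round], [coronal], [anterior], [distributed], [strident], [dorsal], [high], [back].
Of the listed options, [coronal], [dorsal] are among these and would be overwritten by spreading Place.
[lateral] attaches under Stricture, not under Place, so /ð/ retains its own value for [lateral].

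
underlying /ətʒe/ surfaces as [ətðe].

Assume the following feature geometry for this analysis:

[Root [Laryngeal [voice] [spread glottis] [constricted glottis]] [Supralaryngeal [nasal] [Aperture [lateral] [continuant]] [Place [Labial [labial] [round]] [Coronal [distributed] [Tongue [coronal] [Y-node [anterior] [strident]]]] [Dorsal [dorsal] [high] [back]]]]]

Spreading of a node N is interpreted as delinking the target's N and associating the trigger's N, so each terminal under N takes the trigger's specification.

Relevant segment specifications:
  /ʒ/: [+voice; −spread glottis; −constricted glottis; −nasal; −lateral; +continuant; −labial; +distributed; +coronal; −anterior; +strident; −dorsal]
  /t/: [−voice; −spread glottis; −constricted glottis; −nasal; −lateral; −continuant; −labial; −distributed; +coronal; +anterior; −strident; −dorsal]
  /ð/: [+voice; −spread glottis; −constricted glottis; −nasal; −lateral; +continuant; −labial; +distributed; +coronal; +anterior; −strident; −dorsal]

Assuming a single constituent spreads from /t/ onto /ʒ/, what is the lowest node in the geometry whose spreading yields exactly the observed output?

Y-node

Feature comparison: [anterior], [strident] differ between /ʒ/ and [ð]; the remaining terminals match.
The smallest constituent containing every changed terminal is Y-node — each of its daughters lacks at least one of the affected features.
Spreading Y-node from /t/ overwrites each of those terminals with /t/'s values, yielding exactly [ð].
[continuant], [distributed] stay as in /ʒ/ although /t/ differs there, so no node dominating them spread; among the remaining candidates Y-node is the lowest that derives the output.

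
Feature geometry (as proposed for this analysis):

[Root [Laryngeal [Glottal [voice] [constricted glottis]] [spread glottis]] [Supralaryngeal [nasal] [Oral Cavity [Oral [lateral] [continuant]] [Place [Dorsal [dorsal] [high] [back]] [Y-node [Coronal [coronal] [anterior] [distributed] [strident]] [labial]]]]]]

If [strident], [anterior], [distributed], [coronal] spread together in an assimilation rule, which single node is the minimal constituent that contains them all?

[strident] lies under Coronal (below Supralaryngeal).
[anterior] lies under Coronal (below Supralaryngeal).
[distributed] lies under Coronal (below Supralaryngeal).
[coronal] lies under Coronal (below Supralaryngeal).
These paths first converge at Coronal; no daughter of Coronal dominates all 4 features, so Coronal is the minimal constituent.

Coronal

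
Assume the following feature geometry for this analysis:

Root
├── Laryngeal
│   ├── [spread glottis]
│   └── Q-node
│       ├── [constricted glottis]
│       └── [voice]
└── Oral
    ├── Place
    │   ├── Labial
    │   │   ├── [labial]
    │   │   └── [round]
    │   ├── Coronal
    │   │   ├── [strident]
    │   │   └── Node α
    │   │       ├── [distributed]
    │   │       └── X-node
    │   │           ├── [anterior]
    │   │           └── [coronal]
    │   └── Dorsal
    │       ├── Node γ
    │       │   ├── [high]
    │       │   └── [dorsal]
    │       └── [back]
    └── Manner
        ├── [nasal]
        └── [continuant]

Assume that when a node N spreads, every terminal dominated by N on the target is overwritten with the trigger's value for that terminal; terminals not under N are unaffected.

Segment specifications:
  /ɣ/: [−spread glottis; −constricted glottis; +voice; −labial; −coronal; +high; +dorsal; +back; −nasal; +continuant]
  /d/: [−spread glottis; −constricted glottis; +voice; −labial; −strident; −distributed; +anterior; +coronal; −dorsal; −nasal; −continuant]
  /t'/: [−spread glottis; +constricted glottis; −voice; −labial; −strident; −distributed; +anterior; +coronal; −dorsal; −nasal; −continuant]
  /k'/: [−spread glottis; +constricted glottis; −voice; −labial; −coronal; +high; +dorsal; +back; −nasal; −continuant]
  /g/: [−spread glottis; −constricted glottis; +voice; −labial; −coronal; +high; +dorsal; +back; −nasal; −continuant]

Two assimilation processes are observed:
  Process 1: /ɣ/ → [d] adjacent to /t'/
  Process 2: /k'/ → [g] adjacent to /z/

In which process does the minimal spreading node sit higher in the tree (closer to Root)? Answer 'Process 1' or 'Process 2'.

Process 1: the features that change are [continuant], [coronal], [anterior], [distributed], [strident], [dorsal], [high], [back]; the minimal node is Oral (depth 1).
Process 2: the features that change are [voice], [constricted glottis]; the minimal node is Q-node (depth 2).
Depth 1 < depth 2; Process 1 involves the structurally higher constituent Oral.

Process 1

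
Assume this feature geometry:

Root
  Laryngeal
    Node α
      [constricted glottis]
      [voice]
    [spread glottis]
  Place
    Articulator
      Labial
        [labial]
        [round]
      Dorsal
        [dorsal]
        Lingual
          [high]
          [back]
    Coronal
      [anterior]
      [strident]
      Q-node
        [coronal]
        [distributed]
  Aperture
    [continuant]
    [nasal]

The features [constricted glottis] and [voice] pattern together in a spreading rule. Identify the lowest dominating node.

[constricted glottis] is immediately dominated by Node α.
[voice] is immediately dominated by Node α.
Node α is the lowest common ancestor — every listed feature sits under it, and no single subconstituent of Node α covers them all.

Node α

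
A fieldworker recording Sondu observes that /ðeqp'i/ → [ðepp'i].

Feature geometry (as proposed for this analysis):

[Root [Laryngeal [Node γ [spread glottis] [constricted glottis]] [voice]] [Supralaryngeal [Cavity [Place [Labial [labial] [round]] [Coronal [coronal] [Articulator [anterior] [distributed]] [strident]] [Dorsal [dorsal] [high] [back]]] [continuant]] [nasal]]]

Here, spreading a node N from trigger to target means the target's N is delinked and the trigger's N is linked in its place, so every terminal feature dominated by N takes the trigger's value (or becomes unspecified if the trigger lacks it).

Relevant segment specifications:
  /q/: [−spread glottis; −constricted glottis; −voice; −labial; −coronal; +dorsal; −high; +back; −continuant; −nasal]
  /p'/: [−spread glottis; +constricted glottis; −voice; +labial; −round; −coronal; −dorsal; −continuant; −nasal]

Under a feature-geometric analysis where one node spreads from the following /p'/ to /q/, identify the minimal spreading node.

Place

/q/ and [p] differ in [labial], [round], [dorsal], [high], [back]; every other specified feature is identical.
In this geometry the lowest node dominating all of them is Place: every daughter of Place dominates only a proper subset, so no lower node suffices.
Delinking /q/'s Place and associating /p'/'s Place gives precisely the feature bundle of [p].
[constricted glottis], a feature on which the two segments disagree outside Place, is unchanged — nothing dominating it spread, and Place is the minimal sufficient constituent.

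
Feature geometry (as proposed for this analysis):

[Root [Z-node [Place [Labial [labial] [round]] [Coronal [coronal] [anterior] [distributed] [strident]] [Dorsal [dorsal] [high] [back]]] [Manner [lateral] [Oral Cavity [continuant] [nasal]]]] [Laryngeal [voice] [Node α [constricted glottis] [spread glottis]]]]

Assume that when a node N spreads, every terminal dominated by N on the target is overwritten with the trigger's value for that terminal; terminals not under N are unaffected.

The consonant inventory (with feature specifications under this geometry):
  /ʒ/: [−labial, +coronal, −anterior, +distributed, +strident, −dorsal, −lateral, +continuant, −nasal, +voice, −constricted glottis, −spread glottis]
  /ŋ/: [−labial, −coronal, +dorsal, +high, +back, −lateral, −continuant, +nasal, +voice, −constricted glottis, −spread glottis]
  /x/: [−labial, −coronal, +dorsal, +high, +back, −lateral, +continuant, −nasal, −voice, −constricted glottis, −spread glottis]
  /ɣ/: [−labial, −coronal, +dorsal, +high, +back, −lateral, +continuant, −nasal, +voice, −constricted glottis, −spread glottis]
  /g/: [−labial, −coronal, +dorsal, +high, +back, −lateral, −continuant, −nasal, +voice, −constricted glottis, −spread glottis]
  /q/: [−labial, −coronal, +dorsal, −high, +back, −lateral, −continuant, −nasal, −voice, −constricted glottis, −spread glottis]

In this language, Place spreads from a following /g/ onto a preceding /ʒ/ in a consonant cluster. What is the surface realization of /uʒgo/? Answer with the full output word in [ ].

[uɣgo]

The Place node dominates the terminals [labial], [round], [coronal], [anterior], [distributed], [strident], [dorsal], [high], [back].
The target acquires /g/'s values for everything under Place — [−labial], [−coronal], [+dorsal], [+high], [+back] — while keeping its own [lateral], [continuant], [nasal], ….
Among the inventory, only /ɣ/ has exactly this specification, giving the surface form [uɣgo].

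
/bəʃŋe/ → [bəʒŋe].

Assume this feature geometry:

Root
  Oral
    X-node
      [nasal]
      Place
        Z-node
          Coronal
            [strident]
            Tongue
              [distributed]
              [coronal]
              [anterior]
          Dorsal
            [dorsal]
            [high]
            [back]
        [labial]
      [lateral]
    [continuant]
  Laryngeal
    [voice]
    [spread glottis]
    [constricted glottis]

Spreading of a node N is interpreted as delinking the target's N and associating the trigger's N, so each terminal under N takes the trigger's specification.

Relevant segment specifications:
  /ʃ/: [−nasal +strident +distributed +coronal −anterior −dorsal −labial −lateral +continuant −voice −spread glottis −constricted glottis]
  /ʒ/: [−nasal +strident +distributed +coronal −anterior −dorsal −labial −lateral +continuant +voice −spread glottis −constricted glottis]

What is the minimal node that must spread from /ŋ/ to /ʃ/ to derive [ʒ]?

[voice]

The alternation /ʃ/ → [ʒ] changes [voice] and nothing else.
Only a single terminal changes, and /ŋ/ supplies the new value, so [voice] itself is the minimal spreading constituent.
[coronal], [dorsal] stay as in /ʃ/ although /ŋ/ differs there, so no node dominating them spread; among the remaining candidates [voice] is the lowest that derives the output.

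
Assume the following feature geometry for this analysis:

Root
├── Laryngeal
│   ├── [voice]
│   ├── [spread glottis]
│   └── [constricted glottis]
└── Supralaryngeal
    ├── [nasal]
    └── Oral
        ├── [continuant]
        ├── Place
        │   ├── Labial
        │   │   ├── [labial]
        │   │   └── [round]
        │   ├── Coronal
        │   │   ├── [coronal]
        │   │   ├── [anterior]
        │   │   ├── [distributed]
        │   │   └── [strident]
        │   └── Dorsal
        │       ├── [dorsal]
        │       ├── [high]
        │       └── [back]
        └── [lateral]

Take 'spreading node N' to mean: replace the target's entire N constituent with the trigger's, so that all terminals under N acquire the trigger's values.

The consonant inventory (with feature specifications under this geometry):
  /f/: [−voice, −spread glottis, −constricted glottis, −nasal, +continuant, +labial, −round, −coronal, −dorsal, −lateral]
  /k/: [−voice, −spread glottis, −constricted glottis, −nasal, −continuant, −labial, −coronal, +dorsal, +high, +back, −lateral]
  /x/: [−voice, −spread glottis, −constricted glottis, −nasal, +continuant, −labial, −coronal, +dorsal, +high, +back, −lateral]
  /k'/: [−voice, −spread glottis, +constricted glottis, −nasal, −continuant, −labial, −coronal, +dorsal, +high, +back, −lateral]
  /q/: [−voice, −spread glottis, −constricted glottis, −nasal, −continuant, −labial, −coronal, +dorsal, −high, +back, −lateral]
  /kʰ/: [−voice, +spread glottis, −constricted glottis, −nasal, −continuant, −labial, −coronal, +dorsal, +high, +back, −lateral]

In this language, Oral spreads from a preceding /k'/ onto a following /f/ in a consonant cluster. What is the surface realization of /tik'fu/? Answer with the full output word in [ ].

[tik'ku]

Oral immediately or transitively dominates [continuant], [labial], [round], [coronal], [anterior], [distributed], [strident], [dorsal], [high], [back], [lateral].
Spreading Oral from /k'/ onto /f/ replaces those values with /k'/'s: [−continuant], [−labial], [−coronal], [+dorsal], [+high], [+back], [−lateral]. Features outside Oral ([voice], [spread glottis], [constricted glottis], …) stay as in /f/.
Among the inventory, only /k/ has exactly this specification, giving the surface form [tik'ku].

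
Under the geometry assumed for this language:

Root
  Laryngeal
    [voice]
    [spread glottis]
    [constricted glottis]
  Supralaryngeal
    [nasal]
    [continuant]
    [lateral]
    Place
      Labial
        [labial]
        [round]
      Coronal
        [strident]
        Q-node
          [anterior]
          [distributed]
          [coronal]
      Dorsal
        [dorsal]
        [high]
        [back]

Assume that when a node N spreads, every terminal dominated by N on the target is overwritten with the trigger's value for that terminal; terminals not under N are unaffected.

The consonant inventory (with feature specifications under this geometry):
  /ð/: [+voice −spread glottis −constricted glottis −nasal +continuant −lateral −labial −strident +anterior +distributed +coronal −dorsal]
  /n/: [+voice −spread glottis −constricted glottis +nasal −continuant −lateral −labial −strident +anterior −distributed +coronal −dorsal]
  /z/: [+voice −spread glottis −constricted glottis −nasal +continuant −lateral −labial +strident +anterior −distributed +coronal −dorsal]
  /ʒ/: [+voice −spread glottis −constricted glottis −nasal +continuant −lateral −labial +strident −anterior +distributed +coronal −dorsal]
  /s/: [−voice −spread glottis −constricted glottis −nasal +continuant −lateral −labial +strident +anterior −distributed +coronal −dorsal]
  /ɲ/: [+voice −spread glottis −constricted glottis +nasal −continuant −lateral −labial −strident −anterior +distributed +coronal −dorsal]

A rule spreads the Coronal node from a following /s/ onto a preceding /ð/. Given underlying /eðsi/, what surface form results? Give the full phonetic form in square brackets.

Coronal immediately or transitively dominates [strident], [anterior], [distributed], [coronal].
After delinking /ð/'s Coronal and linking /s/'s, the affected terminals become [+strident], [+anterior], [−distributed], [+coronal]; [voice], [spread glottis], [constricted glottis], … (outside Coronal) are retained from /ð/.
The resulting bundle matches /z/ in the inventory; substituting it for /ð/ gives [ezsi].

[ezsi]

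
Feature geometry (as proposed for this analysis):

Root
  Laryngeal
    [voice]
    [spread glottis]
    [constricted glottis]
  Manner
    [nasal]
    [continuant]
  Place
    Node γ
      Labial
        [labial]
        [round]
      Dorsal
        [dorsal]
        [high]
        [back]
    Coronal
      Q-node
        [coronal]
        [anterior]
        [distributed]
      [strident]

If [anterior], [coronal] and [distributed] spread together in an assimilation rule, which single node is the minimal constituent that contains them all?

[anterior]: Root → Place → Coronal → Q-node → [anterior].
[coronal]: Root → Place → Coronal → Q-node → [coronal].
[distributed]: Root → Place → Coronal → Q-node → [distributed].
Q-node is the lowest common ancestor — every listed feature sits under it, and no single subconstituent of Q-node covers them all.

Q-node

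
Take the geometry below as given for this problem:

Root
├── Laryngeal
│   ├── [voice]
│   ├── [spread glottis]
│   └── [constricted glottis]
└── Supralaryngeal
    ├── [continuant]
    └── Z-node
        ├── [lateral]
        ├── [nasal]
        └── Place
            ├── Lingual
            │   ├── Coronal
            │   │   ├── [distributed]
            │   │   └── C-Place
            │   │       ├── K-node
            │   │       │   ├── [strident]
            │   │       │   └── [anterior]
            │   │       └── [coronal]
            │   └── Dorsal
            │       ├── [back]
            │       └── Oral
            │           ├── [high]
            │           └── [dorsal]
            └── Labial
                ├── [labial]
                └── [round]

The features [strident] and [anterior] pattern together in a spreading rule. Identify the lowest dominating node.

[strident]: Root / Supralaryngeal / Z-node / Place / Lingual / Coronal / C-Place / K-node / [strident].
[anterior]: Root / Supralaryngeal / Z-node / Place / Lingual / Coronal / C-Place / K-node / [anterior].
The lowest node appearing on every path is K-node; each proper daughter of K-node fails to dominate at least one of the listed features.

K-node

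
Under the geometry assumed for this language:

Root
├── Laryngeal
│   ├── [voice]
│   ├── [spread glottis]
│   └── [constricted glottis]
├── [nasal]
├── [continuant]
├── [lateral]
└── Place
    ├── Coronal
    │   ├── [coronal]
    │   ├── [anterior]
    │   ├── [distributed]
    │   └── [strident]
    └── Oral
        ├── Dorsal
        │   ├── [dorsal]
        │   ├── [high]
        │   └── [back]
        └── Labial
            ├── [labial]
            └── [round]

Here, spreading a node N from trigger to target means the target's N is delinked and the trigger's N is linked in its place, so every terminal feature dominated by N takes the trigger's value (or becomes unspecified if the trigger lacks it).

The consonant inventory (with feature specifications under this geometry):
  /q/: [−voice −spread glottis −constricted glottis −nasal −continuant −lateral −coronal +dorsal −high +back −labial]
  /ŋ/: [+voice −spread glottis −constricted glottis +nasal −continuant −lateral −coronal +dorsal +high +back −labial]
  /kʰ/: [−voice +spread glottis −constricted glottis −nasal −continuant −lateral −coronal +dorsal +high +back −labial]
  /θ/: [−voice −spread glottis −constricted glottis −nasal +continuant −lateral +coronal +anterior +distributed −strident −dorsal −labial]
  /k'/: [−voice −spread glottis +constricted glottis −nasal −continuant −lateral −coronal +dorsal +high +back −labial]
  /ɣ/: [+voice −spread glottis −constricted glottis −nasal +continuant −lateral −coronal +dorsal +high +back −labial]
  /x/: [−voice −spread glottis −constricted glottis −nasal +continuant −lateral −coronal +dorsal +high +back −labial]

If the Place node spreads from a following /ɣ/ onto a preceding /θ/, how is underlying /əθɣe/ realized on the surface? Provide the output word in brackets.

Place immediately or transitively dominates [coronal], [anterior], [distributed], [strident], [dorsal], [high], [back], [labial], [round].
After delinking /θ/'s Place and linking /ɣ/'s, the affected terminals become [−coronal], [+dorsal], [+high], [+back], [−labial]; [voice], [spread glottis], [constricted glottis], … (outside Place) are retained from /θ/.
This feature bundle is that of [x], so /əθɣe/ surfaces as [əxɣe].

[əxɣe]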